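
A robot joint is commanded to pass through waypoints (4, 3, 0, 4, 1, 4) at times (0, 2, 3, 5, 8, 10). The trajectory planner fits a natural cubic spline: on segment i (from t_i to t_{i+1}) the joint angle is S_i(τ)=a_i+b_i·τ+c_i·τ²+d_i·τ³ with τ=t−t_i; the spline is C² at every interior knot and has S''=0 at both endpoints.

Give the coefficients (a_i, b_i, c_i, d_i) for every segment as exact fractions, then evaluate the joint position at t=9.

Δ: Δ0=-1/2, Δ1=-3, Δ2=2, Δ3=-1, Δ4=3/2
row 1: diag=6, rhs=-15; c'=1/6, d'=-5/2
row 2: denom=6−1·1/6=35/6; d'=(30−1·-5/2)/(35/6)=39/7
row 3: denom=10−2·12/35=326/35; d'=(-18−2·39/7)/(326/35)=-510/163
row 4: denom=10−3·105/326=2945/326; d'=(15−3·-510/163)/(2945/326)=1590/589
back: M4=1590/589
back: M3=-510/163−105/326·1590/589=-2355/589
back: M2=39/7−12/35·-2355/589=4089/589
back: M1=-5/2−1/6·4089/589=-2154/589
M: M0=0, M1=-2154/589, M2=4089/589, M3=-2355/589, M4=1590/589, M5=0
seg 0: a=4, c=M0/2=0, d=(M1−M0)/(6·2)=-359/1178, b=Δ0−h0·(2M0+M1)/6=847/1178
seg 1: a=3, c=M1/2=-1077/589, d=(M2−M1)/(6·1)=2081/1178, b=Δ1−h1·(2M1+M2)/6=-3461/1178
seg 2: a=0, c=M2/2=4089/1178, d=(M3−M2)/(6·2)=-537/589, b=Δ2−h2·(2M2+M3)/6=-763/589
seg 3: a=4, c=M3/2=-2355/1178, d=(M4−M3)/(6·3)=1315/3534, b=Δ3−h3·(2M3+M4)/6=971/589
seg 4: a=1, c=M4/2=795/589, d=(M5−M4)/(6·2)=-265/1178, b=Δ4−h4·(2M4+M5)/6=-353/1178
t_q=9 → seg 4, τ=1; S=1+-353/1178·τ+795/589·τ²+-265/1178·τ³=1075/589

  seg 0: a=4 b=847/1178 c=0 d=-359/1178
  seg 1: a=3 b=-3461/1178 c=-1077/589 d=2081/1178
  seg 2: a=0 b=-763/589 c=4089/1178 d=-537/589
  seg 3: a=4 b=971/589 c=-2355/1178 d=1315/3534
  seg 4: a=1 b=-353/1178 c=795/589 d=-265/1178
S(9) = 1075/589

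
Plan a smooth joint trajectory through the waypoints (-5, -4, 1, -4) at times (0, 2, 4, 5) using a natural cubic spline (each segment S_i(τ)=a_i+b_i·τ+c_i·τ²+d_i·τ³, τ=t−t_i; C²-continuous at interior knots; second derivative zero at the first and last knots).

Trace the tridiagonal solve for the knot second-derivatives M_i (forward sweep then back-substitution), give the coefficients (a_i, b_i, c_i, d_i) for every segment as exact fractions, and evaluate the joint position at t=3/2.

  seg 0: a=-5 b=-8/11 c=0 d=27/88
  seg 1: a=-4 b=65/22 c=81/44 d=-91/88
  seg 2: a=1 b=-23/11 c=-48/11 d=16/11
S(3/2) = -3559/704

Δ: Δ0=1/2, Δ1=5/2, Δ2=-5
row 1: diag=8, rhs=12; c'=1/4, d'=3/2
row 2: denom=6−2·1/4=11/2; d'=(-45−2·3/2)/(11/2)=-96/11
back: M2=-96/11
back: M1=3/2−1/4·-96/11=81/22
M: M0=0, M1=81/22, M2=-96/11, M3=0
seg 0: a=-5, c=M0/2=0, d=(M1−M0)/(6·2)=27/88, b=Δ0−h0·(2M0+M1)/6=-8/11
seg 1: a=-4, c=M1/2=81/44, d=(M2−M1)/(6·2)=-91/88, b=Δ1−h1·(2M1+M2)/6=65/22
seg 2: a=1, c=M2/2=-48/11, d=(M3−M2)/(6·1)=16/11, b=Δ2−h2·(2M2+M3)/6=-23/11
t_q=3/2 → seg 0, τ=3/2; S=-5+-8/11·τ+0·τ²+27/88·τ³=-3559/704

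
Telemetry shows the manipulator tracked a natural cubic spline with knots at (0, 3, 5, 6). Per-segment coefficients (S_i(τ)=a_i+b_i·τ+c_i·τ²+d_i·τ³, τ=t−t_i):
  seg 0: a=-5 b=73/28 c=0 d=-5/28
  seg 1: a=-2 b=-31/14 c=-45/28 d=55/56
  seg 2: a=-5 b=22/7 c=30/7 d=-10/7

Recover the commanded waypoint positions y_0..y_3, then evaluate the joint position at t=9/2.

y_0=-5 y_1=-2 y_2=-5 y_3=1
S(9/2) = -2519/448

y_0 = S_0(0) = a_0 = -5
y_1 = S_1(0) = a_1 = -2
y_2 = S_2(0) = a_2 = -5
y_3 = S_2(1) = 1
t_q=9/2 is in segment 1 (τ=3/2); S_1(τ)=-2519/448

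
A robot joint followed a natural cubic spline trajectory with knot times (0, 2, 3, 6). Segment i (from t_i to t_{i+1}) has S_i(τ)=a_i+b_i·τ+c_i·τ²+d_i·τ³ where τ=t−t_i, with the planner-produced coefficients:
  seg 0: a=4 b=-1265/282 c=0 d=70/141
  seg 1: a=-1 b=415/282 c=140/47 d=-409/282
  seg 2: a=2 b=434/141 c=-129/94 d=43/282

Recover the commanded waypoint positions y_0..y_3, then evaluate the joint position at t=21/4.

y_0=4 y_1=-1 y_2=2 y_3=3
S(21/4) = 22349/6016

y_0 = S_0(0) = a_0 = 4
y_1 = S_1(0) = a_1 = -1
y_2 = S_2(0) = a_2 = 2
y_3 = S_2(3) = 3
t_q=21/4 is in segment 2 (τ=9/4); S_2(τ)=22349/6016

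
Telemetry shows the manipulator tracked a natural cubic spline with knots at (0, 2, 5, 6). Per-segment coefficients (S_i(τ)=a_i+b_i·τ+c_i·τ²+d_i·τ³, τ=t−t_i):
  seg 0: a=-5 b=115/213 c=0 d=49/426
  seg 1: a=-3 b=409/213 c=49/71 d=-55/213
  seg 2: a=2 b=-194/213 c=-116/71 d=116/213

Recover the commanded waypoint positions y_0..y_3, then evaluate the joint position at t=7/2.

y_0 = S_0(0) = a_0 = -5
y_1 = S_1(0) = a_1 = -3
y_2 = S_2(0) = a_2 = 2
y_3 = S_2(1) = 0
t_q=7/2 is in segment 1 (τ=3/2); S_1(τ)=319/568

y_0=-5 y_1=-3 y_2=2 y_3=0
S(7/2) = 319/568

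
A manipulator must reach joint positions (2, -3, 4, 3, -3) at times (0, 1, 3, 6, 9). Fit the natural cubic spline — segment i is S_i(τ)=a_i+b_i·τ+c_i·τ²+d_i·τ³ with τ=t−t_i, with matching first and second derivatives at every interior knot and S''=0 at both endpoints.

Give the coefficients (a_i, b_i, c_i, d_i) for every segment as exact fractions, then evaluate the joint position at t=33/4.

Δ: Δ0=-5, Δ1=7/2, Δ2=-1/3, Δ3=-2
row 1: diag=6, rhs=51; c'=1/3, d'=17/2
row 2: denom=10−2·1/3=28/3; d'=(-23−2·17/2)/(28/3)=-30/7
row 3: denom=12−3·9/28=309/28; d'=(-10−3·-30/7)/(309/28)=80/309
back: M3=80/309
back: M2=-30/7−9/28·80/309=-450/103
back: M1=17/2−1/3·-450/103=2051/206
M: M0=0, M1=2051/206, M2=-450/103, M3=80/309, M4=0
seg 0: a=2, c=M0/2=0, d=(M1−M0)/(6·1)=2051/1236, b=Δ0−h0·(2M0+M1)/6=-8231/1236
seg 1: a=-3, c=M1/2=2051/412, d=(M2−M1)/(6·2)=-2951/2472, b=Δ1−h1·(2M1+M2)/6=-1039/618
seg 2: a=4, c=M2/2=-225/103, d=(M3−M2)/(6·3)=715/2781, b=Δ2−h2·(2M2+M3)/6=1207/309
seg 3: a=3, c=M3/2=40/309, d=(M4−M3)/(6·3)=-40/2781, b=Δ3−h3·(2M3+M4)/6=-698/309
t_q=33/4 → seg 3, τ=9/4; S=3+-698/309·τ+40/309·τ²+-40/2781·τ³=-1311/824

  seg 0: a=2 b=-8231/1236 c=0 d=2051/1236
  seg 1: a=-3 b=-1039/618 c=2051/412 d=-2951/2472
  seg 2: a=4 b=1207/309 c=-225/103 d=715/2781
  seg 3: a=3 b=-698/309 c=40/309 d=-40/2781
S(33/4) = -1311/824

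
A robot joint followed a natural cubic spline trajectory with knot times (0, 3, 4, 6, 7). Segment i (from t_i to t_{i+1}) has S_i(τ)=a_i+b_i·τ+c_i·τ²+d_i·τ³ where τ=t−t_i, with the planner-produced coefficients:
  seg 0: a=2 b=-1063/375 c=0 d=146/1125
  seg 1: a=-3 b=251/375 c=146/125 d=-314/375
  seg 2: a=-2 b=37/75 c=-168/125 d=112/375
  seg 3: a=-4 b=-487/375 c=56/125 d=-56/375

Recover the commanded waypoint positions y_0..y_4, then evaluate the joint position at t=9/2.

y_0 = S_0(0) = a_0 = 2
y_1 = S_1(0) = a_1 = -3
y_2 = S_2(0) = a_2 = -2
y_3 = S_3(0) = a_3 = -4
y_4 = S_3(1) = -5
t_q=9/2 is in segment 2 (τ=1/2); S_2(τ)=-513/250

y_0=2 y_1=-3 y_2=-2 y_3=-4 y_4=-5
S(9/2) = -513/250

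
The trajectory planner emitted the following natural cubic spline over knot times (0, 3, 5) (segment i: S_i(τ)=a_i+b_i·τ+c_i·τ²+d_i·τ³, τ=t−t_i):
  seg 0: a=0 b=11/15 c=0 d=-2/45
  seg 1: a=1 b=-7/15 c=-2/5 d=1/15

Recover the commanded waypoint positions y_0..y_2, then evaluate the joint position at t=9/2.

y_0 = S_0(0) = a_0 = 0
y_1 = S_1(0) = a_1 = 1
y_2 = S_1(2) = -1
t_q=9/2 is in segment 1 (τ=3/2); S_1(τ)=-3/8

y_0=0 y_1=1 y_2=-1
S(9/2) = -3/8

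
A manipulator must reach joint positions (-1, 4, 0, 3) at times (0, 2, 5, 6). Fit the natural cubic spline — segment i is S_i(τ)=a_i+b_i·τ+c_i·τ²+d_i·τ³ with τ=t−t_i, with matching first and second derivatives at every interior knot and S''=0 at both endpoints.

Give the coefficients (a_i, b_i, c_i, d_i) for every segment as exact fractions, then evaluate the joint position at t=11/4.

Δ: Δ0=5/2, Δ1=-4/3, Δ2=3
row 1: diag=10, rhs=-23; c'=3/10, d'=-23/10
row 2: denom=8−3·3/10=71/10; d'=(26−3·-23/10)/(71/10)=329/71
back: M2=329/71
back: M1=-23/10−3/10·329/71=-262/71
M: M0=0, M1=-262/71, M2=329/71, M3=0
seg 0: a=-1, c=M0/2=0, d=(M1−M0)/(6·2)=-131/426, b=Δ0−h0·(2M0+M1)/6=1589/426
seg 1: a=4, c=M1/2=-131/71, d=(M2−M1)/(6·3)=197/426, b=Δ1−h1·(2M1+M2)/6=17/426
seg 2: a=0, c=M2/2=329/142, d=(M3−M2)/(6·1)=-329/426, b=Δ2−h2·(2M2+M3)/6=310/213
t_q=11/4 → seg 1, τ=3/4; S=4+17/426·τ+-131/71·τ²+197/426·τ³=28965/9088

  seg 0: a=-1 b=1589/426 c=0 d=-131/426
  seg 1: a=4 b=17/426 c=-131/71 d=197/426
  seg 2: a=0 b=310/213 c=329/142 d=-329/426
S(11/4) = 28965/9088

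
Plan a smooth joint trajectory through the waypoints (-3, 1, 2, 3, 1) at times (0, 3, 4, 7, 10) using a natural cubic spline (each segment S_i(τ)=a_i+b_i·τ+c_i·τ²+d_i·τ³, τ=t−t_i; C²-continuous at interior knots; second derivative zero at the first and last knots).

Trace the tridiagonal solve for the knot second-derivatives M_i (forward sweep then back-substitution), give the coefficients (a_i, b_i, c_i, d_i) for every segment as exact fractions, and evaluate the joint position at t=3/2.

  seg 0: a=-3 b=82/57 c=0 d=-2/171
  seg 1: a=1 b=64/57 c=-2/19 d=-1/57
  seg 2: a=2 b=49/57 c=-3/19 d=-1/171
  seg 3: a=3 b=-14/57 c=-4/19 d=4/171
S(3/2) = -67/76

Δ: Δ0=4/3, Δ1=1, Δ2=1/3, Δ3=-2/3
row 1: diag=8, rhs=-2; c'=1/8, d'=-1/4
row 2: denom=8−1·1/8=63/8; d'=(-4−1·-1/4)/(63/8)=-10/21
row 3: denom=12−3·8/21=76/7; d'=(-6−3·-10/21)/(76/7)=-8/19
back: M3=-8/19
back: M2=-10/21−8/21·-8/19=-6/19
back: M1=-1/4−1/8·-6/19=-4/19
M: M0=0, M1=-4/19, M2=-6/19, M3=-8/19, M4=0
seg 0: a=-3, c=M0/2=0, d=(M1−M0)/(6·3)=-2/171, b=Δ0−h0·(2M0+M1)/6=82/57
seg 1: a=1, c=M1/2=-2/19, d=(M2−M1)/(6·1)=-1/57, b=Δ1−h1·(2M1+M2)/6=64/57
seg 2: a=2, c=M2/2=-3/19, d=(M3−M2)/(6·3)=-1/171, b=Δ2−h2·(2M2+M3)/6=49/57
seg 3: a=3, c=M3/2=-4/19, d=(M4−M3)/(6·3)=4/171, b=Δ3−h3·(2M3+M4)/6=-14/57
t_q=3/2 → seg 0, τ=3/2; S=-3+82/57·τ+0·τ²+-2/171·τ³=-67/76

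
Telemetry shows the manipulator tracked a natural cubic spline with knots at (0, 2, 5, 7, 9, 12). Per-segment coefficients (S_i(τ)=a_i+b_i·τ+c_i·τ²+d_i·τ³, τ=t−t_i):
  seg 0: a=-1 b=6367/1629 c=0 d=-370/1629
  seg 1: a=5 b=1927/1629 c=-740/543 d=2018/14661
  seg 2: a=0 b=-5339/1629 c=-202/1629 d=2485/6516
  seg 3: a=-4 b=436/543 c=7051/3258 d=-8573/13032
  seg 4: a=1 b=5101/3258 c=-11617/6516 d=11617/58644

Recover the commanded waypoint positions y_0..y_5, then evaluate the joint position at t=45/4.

y_0 = S_0(0) = a_0 = -1
y_1 = S_1(0) = a_1 = 5
y_2 = S_2(0) = a_2 = 0
y_3 = S_3(0) = a_3 = -4
y_4 = S_4(0) = a_4 = 1
y_5 = S_4(3) = -5
t_q=45/4 is in segment 4 (τ=9/4); S_4(τ)=-104091/46336

y_0=-1 y_1=5 y_2=0 y_3=-4 y_4=1 y_5=-5
S(45/4) = -104091/46336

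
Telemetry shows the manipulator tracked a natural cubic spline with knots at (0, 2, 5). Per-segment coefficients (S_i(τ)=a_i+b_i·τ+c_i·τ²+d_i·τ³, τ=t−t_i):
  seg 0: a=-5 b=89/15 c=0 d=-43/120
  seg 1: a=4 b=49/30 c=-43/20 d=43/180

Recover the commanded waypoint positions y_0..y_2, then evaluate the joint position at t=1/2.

y_0=-5 y_1=4 y_2=-4
S(1/2) = -133/64

y_0 = S_0(0) = a_0 = -5
y_1 = S_1(0) = a_1 = 4
y_2 = S_1(3) = -4
t_q=1/2 is in segment 0 (τ=1/2); S_0(τ)=-133/64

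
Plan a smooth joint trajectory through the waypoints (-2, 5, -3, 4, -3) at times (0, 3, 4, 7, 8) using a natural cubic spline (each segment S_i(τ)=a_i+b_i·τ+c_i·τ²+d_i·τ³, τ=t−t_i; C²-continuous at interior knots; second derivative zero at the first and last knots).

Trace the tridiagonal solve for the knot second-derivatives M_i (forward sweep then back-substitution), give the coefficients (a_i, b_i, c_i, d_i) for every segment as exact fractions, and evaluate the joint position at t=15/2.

Δ: Δ0=7/3, Δ1=-8, Δ2=7/3, Δ3=-7
row 1: diag=8, rhs=-62; c'=1/8, d'=-31/4
row 2: denom=8−1·1/8=63/8; d'=(62−1·-31/4)/(63/8)=62/7
row 3: denom=8−3·8/21=48/7; d'=(-56−3·62/7)/(48/7)=-289/24
back: M3=-289/24
back: M2=62/7−8/21·-289/24=121/9
back: M1=-31/4−1/8·121/9=-679/72
M: M0=0, M1=-679/72, M2=121/9, M3=-289/24, M4=0
seg 0: a=-2, c=M0/2=0, d=(M1−M0)/(6·3)=-679/1296, b=Δ0−h0·(2M0+M1)/6=1015/144
seg 1: a=5, c=M1/2=-679/144, d=(M2−M1)/(6·1)=61/16, b=Δ1−h1·(2M1+M2)/6=-511/72
seg 2: a=-3, c=M2/2=121/18, d=(M3−M2)/(6·3)=-1835/1296, b=Δ2−h2·(2M2+M3)/6=-733/144
seg 3: a=4, c=M3/2=-289/48, d=(M4−M3)/(6·1)=289/144, b=Δ3−h3·(2M3+M4)/6=-215/72
t_q=15/2 → seg 3, τ=1/2; S=4+-215/72·τ+-289/48·τ²+289/144·τ³=481/384

  seg 0: a=-2 b=1015/144 c=0 d=-679/1296
  seg 1: a=5 b=-511/72 c=-679/144 d=61/16
  seg 2: a=-3 b=-733/144 c=121/18 d=-1835/1296
  seg 3: a=4 b=-215/72 c=-289/48 d=289/144
S(15/2) = 481/384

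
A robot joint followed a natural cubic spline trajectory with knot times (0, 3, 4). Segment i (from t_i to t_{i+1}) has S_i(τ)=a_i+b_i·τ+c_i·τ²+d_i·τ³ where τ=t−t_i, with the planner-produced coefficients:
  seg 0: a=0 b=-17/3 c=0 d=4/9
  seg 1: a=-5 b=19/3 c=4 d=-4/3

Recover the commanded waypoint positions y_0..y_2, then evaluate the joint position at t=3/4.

y_0 = S_0(0) = a_0 = 0
y_1 = S_1(0) = a_1 = -5
y_2 = S_1(1) = 4
t_q=3/4 is in segment 0 (τ=3/4); S_0(τ)=-65/16

y_0=0 y_1=-5 y_2=4
S(3/4) = -65/16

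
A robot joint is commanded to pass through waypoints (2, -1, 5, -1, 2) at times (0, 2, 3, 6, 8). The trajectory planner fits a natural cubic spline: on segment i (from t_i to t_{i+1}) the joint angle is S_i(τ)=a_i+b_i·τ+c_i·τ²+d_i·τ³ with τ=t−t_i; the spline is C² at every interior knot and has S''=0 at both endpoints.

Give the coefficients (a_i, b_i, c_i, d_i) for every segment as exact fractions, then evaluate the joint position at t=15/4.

  seg 0: a=2 b=-935/208 c=0 d=623/832
  seg 1: a=-1 b=467/104 c=1869/416 d=-1241/416
  seg 2: a=5 b=1883/416 c=-927/208 d=73/96
  seg 3: a=-1 b=-175/104 c=993/416 d=-331/832
S(15/4) = 165301/26624

Δ: Δ0=-3/2, Δ1=6, Δ2=-2, Δ3=3/2
row 1: diag=6, rhs=45; c'=1/6, d'=15/2
row 2: denom=8−1·1/6=47/6; d'=(-48−1·15/2)/(47/6)=-333/47
row 3: denom=10−3·18/47=416/47; d'=(21−3·-333/47)/(416/47)=993/208
back: M3=993/208
back: M2=-333/47−18/47·993/208=-927/104
back: M1=15/2−1/6·-927/104=1869/208
M: M0=0, M1=1869/208, M2=-927/104, M3=993/208, M4=0
seg 0: a=2, c=M0/2=0, d=(M1−M0)/(6·2)=623/832, b=Δ0−h0·(2M0+M1)/6=-935/208
seg 1: a=-1, c=M1/2=1869/416, d=(M2−M1)/(6·1)=-1241/416, b=Δ1−h1·(2M1+M2)/6=467/104
seg 2: a=5, c=M2/2=-927/208, d=(M3−M2)/(6·3)=73/96, b=Δ2−h2·(2M2+M3)/6=1883/416
seg 3: a=-1, c=M3/2=993/416, d=(M4−M3)/(6·2)=-331/832, b=Δ3−h3·(2M3+M4)/6=-175/104
t_q=15/4 → seg 2, τ=3/4; S=5+1883/416·τ+-927/208·τ²+73/96·τ³=165301/26624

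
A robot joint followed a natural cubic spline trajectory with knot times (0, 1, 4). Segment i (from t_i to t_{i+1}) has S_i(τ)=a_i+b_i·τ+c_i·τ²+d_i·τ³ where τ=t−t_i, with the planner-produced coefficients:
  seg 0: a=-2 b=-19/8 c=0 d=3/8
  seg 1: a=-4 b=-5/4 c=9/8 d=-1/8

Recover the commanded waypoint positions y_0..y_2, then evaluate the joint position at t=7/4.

y_0=-2 y_1=-4 y_2=-1
S(7/4) = -2231/512

y_0 = S_0(0) = a_0 = -2
y_1 = S_1(0) = a_1 = -4
y_2 = S_1(3) = -1
t_q=7/4 is in segment 1 (τ=3/4); S_1(τ)=-2231/512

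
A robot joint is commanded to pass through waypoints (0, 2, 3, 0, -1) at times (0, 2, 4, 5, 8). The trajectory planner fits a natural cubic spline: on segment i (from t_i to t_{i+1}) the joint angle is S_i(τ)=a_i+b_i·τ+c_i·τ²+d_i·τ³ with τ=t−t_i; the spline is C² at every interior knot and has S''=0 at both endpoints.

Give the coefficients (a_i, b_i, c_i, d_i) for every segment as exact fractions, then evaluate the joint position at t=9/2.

Δ: Δ0=1, Δ1=1/2, Δ2=-3, Δ3=-1/3
row 1: diag=8, rhs=-3; c'=1/4, d'=-3/8
row 2: denom=6−2·1/4=11/2; d'=(-21−2·-3/8)/(11/2)=-81/22
row 3: denom=8−1·2/11=86/11; d'=(16−1·-81/22)/(86/11)=433/172
back: M3=433/172
back: M2=-81/22−2/11·433/172=-178/43
back: M1=-3/8−1/4·-178/43=227/344
M: M0=0, M1=227/344, M2=-178/43, M3=433/172, M4=0
seg 0: a=0, c=M0/2=0, d=(M1−M0)/(6·2)=227/4128, b=Δ0−h0·(2M0+M1)/6=805/1032
seg 1: a=2, c=M1/2=227/688, d=(M2−M1)/(6·2)=-1651/4128, b=Δ1−h1·(2M1+M2)/6=743/516
seg 2: a=3, c=M2/2=-89/43, d=(M3−M2)/(6·1)=1145/1032, b=Δ2−h2·(2M2+M3)/6=-2105/1032
seg 3: a=0, c=M3/2=433/344, d=(M4−M3)/(6·3)=-433/3096, b=Δ3−h3·(2M3+M4)/6=-1471/516
t_q=9/2 → seg 2, τ=1/2; S=3+-2105/1032·τ+-89/43·τ²+1145/1032·τ³=4407/2752

  seg 0: a=0 b=805/1032 c=0 d=227/4128
  seg 1: a=2 b=743/516 c=227/688 d=-1651/4128
  seg 2: a=3 b=-2105/1032 c=-89/43 d=1145/1032
  seg 3: a=0 b=-1471/516 c=433/344 d=-433/3096
S(9/2) = 4407/2752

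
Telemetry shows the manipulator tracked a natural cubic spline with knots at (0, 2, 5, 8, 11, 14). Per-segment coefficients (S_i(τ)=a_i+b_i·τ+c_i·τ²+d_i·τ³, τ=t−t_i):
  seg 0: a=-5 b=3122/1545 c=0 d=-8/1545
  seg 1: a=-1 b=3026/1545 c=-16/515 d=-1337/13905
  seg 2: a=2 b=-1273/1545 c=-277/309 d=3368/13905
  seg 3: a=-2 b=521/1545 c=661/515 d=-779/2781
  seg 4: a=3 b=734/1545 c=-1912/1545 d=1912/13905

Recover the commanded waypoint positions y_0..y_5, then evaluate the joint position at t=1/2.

y_0=-5 y_1=-1 y_2=2 y_3=-2 y_4=3 y_5=-3
S(1/2) = -411/103

y_0 = S_0(0) = a_0 = -5
y_1 = S_1(0) = a_1 = -1
y_2 = S_2(0) = a_2 = 2
y_3 = S_3(0) = a_3 = -2
y_4 = S_4(0) = a_4 = 3
y_5 = S_4(3) = -3
t_q=1/2 is in segment 0 (τ=1/2); S_0(τ)=-411/103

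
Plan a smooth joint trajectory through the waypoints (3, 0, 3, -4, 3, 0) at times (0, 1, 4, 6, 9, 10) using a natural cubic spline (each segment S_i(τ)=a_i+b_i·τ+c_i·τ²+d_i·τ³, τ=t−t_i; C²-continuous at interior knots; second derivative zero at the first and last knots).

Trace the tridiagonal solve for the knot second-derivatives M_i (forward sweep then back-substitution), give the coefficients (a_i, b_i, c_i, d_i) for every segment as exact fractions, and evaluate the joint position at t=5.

  seg 0: a=3 b=-36803/9570 c=0 d=8093/9570
  seg 1: a=0 b=-6262/4785 c=8093/3190 d=-4613/7830
  seg 2: a=3 b=-19079/9570 c=-13232/4785 d=166/165
  seg 3: a=-4 b=-3133/3190 c=15652/4785 d=-5653/7830
  seg 4: a=3 b=-1354/1595 c=-10293/3190 d=3431/3190
S(5) = -131/174

Δ: Δ0=-3, Δ1=1, Δ2=-7/2, Δ3=7/3, Δ4=-3
row 1: diag=8, rhs=24; c'=3/8, d'=3
row 2: denom=10−3·3/8=71/8; d'=(-27−3·3)/(71/8)=-288/71
row 3: denom=10−2·16/71=678/71; d'=(35−2·-288/71)/(678/71)=3061/678
row 4: denom=8−3·71/226=1595/226; d'=(-32−3·3061/678)/(1595/226)=-10293/1595
back: M4=-10293/1595
back: M3=3061/678−71/226·-10293/1595=31304/4785
back: M2=-288/71−16/71·31304/4785=-26464/4785
back: M1=3−3/8·-26464/4785=8093/1595
M: M0=0, M1=8093/1595, M2=-26464/4785, M3=31304/4785, M4=-10293/1595, M5=0
seg 0: a=3, c=M0/2=0, d=(M1−M0)/(6·1)=8093/9570, b=Δ0−h0·(2M0+M1)/6=-36803/9570
seg 1: a=0, c=M1/2=8093/3190, d=(M2−M1)/(6·3)=-4613/7830, b=Δ1−h1·(2M1+M2)/6=-6262/4785
seg 2: a=3, c=M2/2=-13232/4785, d=(M3−M2)/(6·2)=166/165, b=Δ2−h2·(2M2+M3)/6=-19079/9570
seg 3: a=-4, c=M3/2=15652/4785, d=(M4−M3)/(6·3)=-5653/7830, b=Δ3−h3·(2M3+M4)/6=-3133/3190
seg 4: a=3, c=M4/2=-10293/3190, d=(M5−M4)/(6·1)=3431/3190, b=Δ4−h4·(2M4+M5)/6=-1354/1595
t_q=5 → seg 2, τ=1; S=3+-19079/9570·τ+-13232/4785·τ²+166/165·τ³=-131/174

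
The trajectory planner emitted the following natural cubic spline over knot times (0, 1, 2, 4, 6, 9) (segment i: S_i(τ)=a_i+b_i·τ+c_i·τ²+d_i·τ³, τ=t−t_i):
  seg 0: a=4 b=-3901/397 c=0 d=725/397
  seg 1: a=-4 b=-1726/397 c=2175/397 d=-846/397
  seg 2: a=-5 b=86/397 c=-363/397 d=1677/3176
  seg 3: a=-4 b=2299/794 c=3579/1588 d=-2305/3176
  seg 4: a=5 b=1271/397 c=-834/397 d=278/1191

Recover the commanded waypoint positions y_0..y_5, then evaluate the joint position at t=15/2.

y_0=4 y_1=-4 y_2=-5 y_3=-4 y_4=5 y_5=2
S(15/2) = 9311/1588

y_0 = S_0(0) = a_0 = 4
y_1 = S_1(0) = a_1 = -4
y_2 = S_2(0) = a_2 = -5
y_3 = S_3(0) = a_3 = -4
y_4 = S_4(0) = a_4 = 5
y_5 = S_4(3) = 2
t_q=15/2 is in segment 4 (τ=3/2); S_4(τ)=9311/1588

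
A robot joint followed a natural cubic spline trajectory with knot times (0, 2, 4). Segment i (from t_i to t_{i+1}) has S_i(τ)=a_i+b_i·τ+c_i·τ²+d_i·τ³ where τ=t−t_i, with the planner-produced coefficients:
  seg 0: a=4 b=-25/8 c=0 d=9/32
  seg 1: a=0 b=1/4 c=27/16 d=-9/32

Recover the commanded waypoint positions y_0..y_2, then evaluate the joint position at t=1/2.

y_0 = S_0(0) = a_0 = 4
y_1 = S_1(0) = a_1 = 0
y_2 = S_1(2) = 5
t_q=1/2 is in segment 0 (τ=1/2); S_0(τ)=633/256

y_0=4 y_1=0 y_2=5
S(1/2) = 633/256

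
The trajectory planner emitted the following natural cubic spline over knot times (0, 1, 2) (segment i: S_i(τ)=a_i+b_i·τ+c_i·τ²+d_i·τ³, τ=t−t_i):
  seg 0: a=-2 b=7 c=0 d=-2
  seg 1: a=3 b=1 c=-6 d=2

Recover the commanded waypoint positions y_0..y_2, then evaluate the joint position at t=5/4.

y_0=-2 y_1=3 y_2=0
S(5/4) = 93/32

y_0 = S_0(0) = a_0 = -2
y_1 = S_1(0) = a_1 = 3
y_2 = S_1(1) = 0
t_q=5/4 is in segment 1 (τ=1/4); S_1(τ)=93/32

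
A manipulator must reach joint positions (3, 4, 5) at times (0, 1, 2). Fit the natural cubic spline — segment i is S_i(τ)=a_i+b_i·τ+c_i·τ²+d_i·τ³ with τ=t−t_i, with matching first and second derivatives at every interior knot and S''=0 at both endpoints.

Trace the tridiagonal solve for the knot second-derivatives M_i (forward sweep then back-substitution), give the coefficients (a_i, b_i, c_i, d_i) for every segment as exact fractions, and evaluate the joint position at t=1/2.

  seg 0: a=3 b=1 c=0 d=0
  seg 1: a=4 b=1 c=0 d=0
S(1/2) = 7/2

Δ: Δ0=1, Δ1=1
row 1: diag=4, rhs=0; c'=1/4, d'=0
back: M1=0
M: M0=0, M1=0, M2=0
seg 0: a=3, c=M0/2=0, d=(M1−M0)/(6·1)=0, b=Δ0−h0·(2M0+M1)/6=1
seg 1: a=4, c=M1/2=0, d=(M2−M1)/(6·1)=0, b=Δ1−h1·(2M1+M2)/6=1
t_q=1/2 → seg 0, τ=1/2; S=3+1·τ+0·τ²+0·τ³=7/2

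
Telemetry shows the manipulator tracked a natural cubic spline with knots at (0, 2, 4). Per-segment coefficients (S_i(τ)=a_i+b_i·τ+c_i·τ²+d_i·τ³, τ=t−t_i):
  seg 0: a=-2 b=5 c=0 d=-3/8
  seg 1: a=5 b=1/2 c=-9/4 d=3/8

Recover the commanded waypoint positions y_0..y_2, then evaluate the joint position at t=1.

y_0 = S_0(0) = a_0 = -2
y_1 = S_1(0) = a_1 = 5
y_2 = S_1(2) = 0
t_q=1 is in segment 0 (τ=1); S_0(τ)=21/8

y_0=-2 y_1=5 y_2=0
S(1) = 21/8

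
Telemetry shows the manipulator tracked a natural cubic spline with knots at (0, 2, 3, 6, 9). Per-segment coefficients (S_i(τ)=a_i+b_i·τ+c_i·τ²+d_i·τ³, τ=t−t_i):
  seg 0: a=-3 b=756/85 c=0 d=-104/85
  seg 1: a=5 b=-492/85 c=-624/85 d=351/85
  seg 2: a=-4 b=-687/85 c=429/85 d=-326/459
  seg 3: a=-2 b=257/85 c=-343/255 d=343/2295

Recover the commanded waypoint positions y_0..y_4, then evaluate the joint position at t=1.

y_0 = S_0(0) = a_0 = -3
y_1 = S_1(0) = a_1 = 5
y_2 = S_2(0) = a_2 = -4
y_3 = S_3(0) = a_3 = -2
y_4 = S_3(3) = -1
t_q=1 is in segment 0 (τ=1); S_0(τ)=397/85

y_0=-3 y_1=5 y_2=-4 y_3=-2 y_4=-1
S(1) = 397/85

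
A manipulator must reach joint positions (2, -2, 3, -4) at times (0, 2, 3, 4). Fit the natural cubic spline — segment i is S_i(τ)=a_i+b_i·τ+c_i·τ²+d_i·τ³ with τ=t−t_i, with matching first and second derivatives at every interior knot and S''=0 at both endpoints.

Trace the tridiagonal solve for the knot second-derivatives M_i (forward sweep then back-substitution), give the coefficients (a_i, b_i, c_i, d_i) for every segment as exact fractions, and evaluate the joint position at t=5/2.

Δ: Δ0=-2, Δ1=5, Δ2=-7
row 1: diag=6, rhs=42; c'=1/6, d'=7
row 2: denom=4−1·1/6=23/6; d'=(-72−1·7)/(23/6)=-474/23
back: M2=-474/23
back: M1=7−1/6·-474/23=240/23
M: M0=0, M1=240/23, M2=-474/23, M3=0
seg 0: a=2, c=M0/2=0, d=(M1−M0)/(6·2)=20/23, b=Δ0−h0·(2M0+M1)/6=-126/23
seg 1: a=-2, c=M1/2=120/23, d=(M2−M1)/(6·1)=-119/23, b=Δ1−h1·(2M1+M2)/6=114/23
seg 2: a=3, c=M2/2=-237/23, d=(M3−M2)/(6·1)=79/23, b=Δ2−h2·(2M2+M3)/6=-3/23
t_q=5/2 → seg 1, τ=1/2; S=-2+114/23·τ+120/23·τ²+-119/23·τ³=209/184

  seg 0: a=2 b=-126/23 c=0 d=20/23
  seg 1: a=-2 b=114/23 c=120/23 d=-119/23
  seg 2: a=3 b=-3/23 c=-237/23 d=79/23
S(5/2) = 209/184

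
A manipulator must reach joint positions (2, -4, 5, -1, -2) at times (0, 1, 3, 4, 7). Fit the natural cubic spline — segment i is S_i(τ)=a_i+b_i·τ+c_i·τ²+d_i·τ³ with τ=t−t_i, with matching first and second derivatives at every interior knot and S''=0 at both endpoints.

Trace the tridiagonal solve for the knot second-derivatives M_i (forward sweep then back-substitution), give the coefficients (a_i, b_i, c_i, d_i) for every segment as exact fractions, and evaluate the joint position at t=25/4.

  seg 0: a=2 b=-13037/1500 c=0 d=4037/1500
  seg 1: a=-4 b=-463/750 c=4037/500 d=-8273/3000
  seg 2: a=5 b=-106/75 c=-1059/125 d=1457/375
  seg 3: a=-1 b=-2513/375 c=398/125 d=-398/1125
S(25/4) = -3191/800

Δ: Δ0=-6, Δ1=9/2, Δ2=-6, Δ3=-1/3
row 1: diag=6, rhs=63; c'=1/3, d'=21/2
row 2: denom=6−2·1/3=16/3; d'=(-63−2·21/2)/(16/3)=-63/4
row 3: denom=8−1·3/16=125/16; d'=(34−1·-63/4)/(125/16)=796/125
back: M3=796/125
back: M2=-63/4−3/16·796/125=-2118/125
back: M1=21/2−1/3·-2118/125=4037/250
M: M0=0, M1=4037/250, M2=-2118/125, M3=796/125, M4=0
seg 0: a=2, c=M0/2=0, d=(M1−M0)/(6·1)=4037/1500, b=Δ0−h0·(2M0+M1)/6=-13037/1500
seg 1: a=-4, c=M1/2=4037/500, d=(M2−M1)/(6·2)=-8273/3000, b=Δ1−h1·(2M1+M2)/6=-463/750
seg 2: a=5, c=M2/2=-1059/125, d=(M3−M2)/(6·1)=1457/375, b=Δ2−h2·(2M2+M3)/6=-106/75
seg 3: a=-1, c=M3/2=398/125, d=(M4−M3)/(6·3)=-398/1125, b=Δ3−h3·(2M3+M4)/6=-2513/375
t_q=25/4 → seg 3, τ=9/4; S=-1+-2513/375·τ+398/125·τ²+-398/1125·τ³=-3191/800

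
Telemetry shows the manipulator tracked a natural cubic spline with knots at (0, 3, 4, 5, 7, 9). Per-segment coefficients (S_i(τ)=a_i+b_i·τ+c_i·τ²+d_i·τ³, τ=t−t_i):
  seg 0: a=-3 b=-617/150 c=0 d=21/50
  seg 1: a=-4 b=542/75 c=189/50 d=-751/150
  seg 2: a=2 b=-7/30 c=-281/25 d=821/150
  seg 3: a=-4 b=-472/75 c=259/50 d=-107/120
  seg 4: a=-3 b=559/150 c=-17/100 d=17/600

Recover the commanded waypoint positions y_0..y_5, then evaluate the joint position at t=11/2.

y_0=-3 y_1=-4 y_2=2 y_3=-4 y_4=-3 y_5=4
S(11/2) = -9541/1600

y_0 = S_0(0) = a_0 = -3
y_1 = S_1(0) = a_1 = -4
y_2 = S_2(0) = a_2 = 2
y_3 = S_3(0) = a_3 = -4
y_4 = S_4(0) = a_4 = -3
y_5 = S_4(2) = 4
t_q=11/2 is in segment 3 (τ=1/2); S_3(τ)=-9541/1600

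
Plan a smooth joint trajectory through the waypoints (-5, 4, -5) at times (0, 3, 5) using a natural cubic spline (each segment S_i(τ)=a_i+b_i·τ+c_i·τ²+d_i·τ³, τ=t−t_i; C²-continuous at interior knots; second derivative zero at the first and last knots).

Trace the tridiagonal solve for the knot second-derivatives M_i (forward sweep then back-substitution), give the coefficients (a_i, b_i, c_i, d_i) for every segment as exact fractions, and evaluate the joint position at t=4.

Δ: Δ0=3, Δ1=-9/2
row 1: diag=10, rhs=-45; c'=1/5, d'=-9/2
back: M1=-9/2
M: M0=0, M1=-9/2, M2=0
seg 0: a=-5, c=M0/2=0, d=(M1−M0)/(6·3)=-1/4, b=Δ0−h0·(2M0+M1)/6=21/4
seg 1: a=4, c=M1/2=-9/4, d=(M2−M1)/(6·2)=3/8, b=Δ1−h1·(2M1+M2)/6=-3/2
t_q=4 → seg 1, τ=1; S=4+-3/2·τ+-9/4·τ²+3/8·τ³=5/8

  seg 0: a=-5 b=21/4 c=0 d=-1/4
  seg 1: a=4 b=-3/2 c=-9/4 d=3/8
S(4) = 5/8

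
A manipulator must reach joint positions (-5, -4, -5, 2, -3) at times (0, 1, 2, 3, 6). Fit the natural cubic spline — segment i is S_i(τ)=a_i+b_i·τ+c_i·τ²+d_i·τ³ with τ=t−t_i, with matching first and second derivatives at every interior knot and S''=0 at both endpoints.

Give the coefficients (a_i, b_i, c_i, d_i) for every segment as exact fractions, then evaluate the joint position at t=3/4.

  seg 0: a=-5 b=188/87 c=0 d=-101/87
  seg 1: a=-4 b=-115/87 c=-101/29 d=331/87
  seg 2: a=-5 b=272/87 c=230/29 d=-353/87
  seg 3: a=2 b=593/87 c=-123/29 d=41/87
S(3/4) = -7181/1856

Δ: Δ0=1, Δ1=-1, Δ2=7, Δ3=-5/3
row 1: diag=4, rhs=-12; c'=1/4, d'=-3
row 2: denom=4−1·1/4=15/4; d'=(48−1·-3)/(15/4)=68/5
row 3: denom=8−1·4/15=116/15; d'=(-52−1·68/5)/(116/15)=-246/29
back: M3=-246/29
back: M2=68/5−4/15·-246/29=460/29
back: M1=-3−1/4·460/29=-202/29
M: M0=0, M1=-202/29, M2=460/29, M3=-246/29, M4=0
seg 0: a=-5, c=M0/2=0, d=(M1−M0)/(6·1)=-101/87, b=Δ0−h0·(2M0+M1)/6=188/87
seg 1: a=-4, c=M1/2=-101/29, d=(M2−M1)/(6·1)=331/87, b=Δ1−h1·(2M1+M2)/6=-115/87
seg 2: a=-5, c=M2/2=230/29, d=(M3−M2)/(6·1)=-353/87, b=Δ2−h2·(2M2+M3)/6=272/87
seg 3: a=2, c=M3/2=-123/29, d=(M4−M3)/(6·3)=41/87, b=Δ3−h3·(2M3+M4)/6=593/87
t_q=3/4 → seg 0, τ=3/4; S=-5+188/87·τ+0·τ²+-101/87·τ³=-7181/1856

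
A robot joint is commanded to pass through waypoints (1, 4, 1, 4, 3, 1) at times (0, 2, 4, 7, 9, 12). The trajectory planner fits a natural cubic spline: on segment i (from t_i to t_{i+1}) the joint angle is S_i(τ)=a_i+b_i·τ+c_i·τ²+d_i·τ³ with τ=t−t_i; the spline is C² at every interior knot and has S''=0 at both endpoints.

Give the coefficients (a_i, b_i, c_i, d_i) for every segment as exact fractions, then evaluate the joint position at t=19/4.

Δ: Δ0=3/2, Δ1=-3/2, Δ2=1, Δ3=-1/2, Δ4=-2/3
row 1: diag=8, rhs=-18; c'=1/4, d'=-9/4
row 2: denom=10−2·1/4=19/2; d'=(15−2·-9/4)/(19/2)=39/19
row 3: denom=10−3·6/19=172/19; d'=(-9−3·39/19)/(172/19)=-72/43
row 4: denom=10−2·19/86=411/43; d'=(-1−2·-72/43)/(411/43)=101/411
back: M4=101/411
back: M3=-72/43−19/86·101/411=-1421/822
back: M2=39/19−6/19·-1421/822=356/137
back: M1=-9/4−1/4·356/137=-1589/548
M: M0=0, M1=-1589/548, M2=356/137, M3=-1421/822, M4=101/411, M5=0
seg 0: a=1, c=M0/2=0, d=(M1−M0)/(6·2)=-1589/6576, b=Δ0−h0·(2M0+M1)/6=4055/1644
seg 1: a=4, c=M1/2=-1589/1096, d=(M2−M1)/(6·2)=3013/6576, b=Δ1−h1·(2M1+M2)/6=-178/411
seg 2: a=1, c=M2/2=178/137, d=(M3−M2)/(6·3)=-3557/14796, b=Δ2−h2·(2M2+M3)/6=-1207/1644
seg 3: a=4, c=M3/2=-1421/1644, d=(M4−M3)/(6·2)=541/3288, b=Δ3−h3·(2M3+M4)/6=469/822
seg 4: a=3, c=M4/2=101/822, d=(M5−M4)/(6·3)=-101/7398, b=Δ4−h4·(2M4+M5)/6=-125/137
t_q=19/4 → seg 2, τ=3/4; S=1+-1207/1644·τ+178/137·τ²+-3557/14796·τ³=37835/35072

  seg 0: a=1 b=4055/1644 c=0 d=-1589/6576
  seg 1: a=4 b=-178/411 c=-1589/1096 d=3013/6576
  seg 2: a=1 b=-1207/1644 c=178/137 d=-3557/14796
  seg 3: a=4 b=469/822 c=-1421/1644 d=541/3288
  seg 4: a=3 b=-125/137 c=101/822 d=-101/7398
S(19/4) = 37835/35072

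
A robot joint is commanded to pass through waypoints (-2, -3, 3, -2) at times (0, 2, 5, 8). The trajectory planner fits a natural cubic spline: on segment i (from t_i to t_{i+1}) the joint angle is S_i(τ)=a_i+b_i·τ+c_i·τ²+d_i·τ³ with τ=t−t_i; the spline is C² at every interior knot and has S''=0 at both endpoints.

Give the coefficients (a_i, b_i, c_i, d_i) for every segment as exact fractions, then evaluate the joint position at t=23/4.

Δ: Δ0=-1/2, Δ1=2, Δ2=-5/3
row 1: diag=10, rhs=15; c'=3/10, d'=3/2
row 2: denom=12−3·3/10=111/10; d'=(-22−3·3/2)/(111/10)=-265/111
back: M2=-265/111
back: M1=3/2−3/10·-265/111=82/37
M: M0=0, M1=82/37, M2=-265/111, M3=0
seg 0: a=-2, c=M0/2=0, d=(M1−M0)/(6·2)=41/222, b=Δ0−h0·(2M0+M1)/6=-275/222
seg 1: a=-3, c=M1/2=41/37, d=(M2−M1)/(6·3)=-511/1998, b=Δ1−h1·(2M1+M2)/6=217/222
seg 2: a=3, c=M2/2=-265/222, d=(M3−M2)/(6·3)=265/1998, b=Δ2−h2·(2M2+M3)/6=80/111
t_q=23/4 → seg 2, τ=3/4; S=3+80/111·τ+-265/222·τ²+265/1998·τ³=13853/4736

  seg 0: a=-2 b=-275/222 c=0 d=41/222
  seg 1: a=-3 b=217/222 c=41/37 d=-511/1998
  seg 2: a=3 b=80/111 c=-265/222 d=265/1998
S(23/4) = 13853/4736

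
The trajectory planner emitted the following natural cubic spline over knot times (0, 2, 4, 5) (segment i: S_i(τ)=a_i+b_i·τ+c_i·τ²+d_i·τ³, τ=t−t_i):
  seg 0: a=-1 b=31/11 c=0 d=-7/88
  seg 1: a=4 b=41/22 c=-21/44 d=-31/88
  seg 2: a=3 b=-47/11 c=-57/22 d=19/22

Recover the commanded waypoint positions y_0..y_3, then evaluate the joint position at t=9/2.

y_0=-1 y_1=4 y_2=3 y_3=-3
S(9/2) = 57/176

y_0 = S_0(0) = a_0 = -1
y_1 = S_1(0) = a_1 = 4
y_2 = S_2(0) = a_2 = 3
y_3 = S_2(1) = -3
t_q=9/2 is in segment 2 (τ=1/2); S_2(τ)=57/176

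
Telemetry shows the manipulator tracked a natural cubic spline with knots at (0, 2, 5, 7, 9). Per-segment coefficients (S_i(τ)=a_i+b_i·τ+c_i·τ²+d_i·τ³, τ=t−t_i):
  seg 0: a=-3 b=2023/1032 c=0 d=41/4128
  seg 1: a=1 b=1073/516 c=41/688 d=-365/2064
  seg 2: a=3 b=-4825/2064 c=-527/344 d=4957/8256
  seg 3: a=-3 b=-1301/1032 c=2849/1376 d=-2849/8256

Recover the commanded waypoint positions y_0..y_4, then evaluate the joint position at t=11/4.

y_0=-3 y_1=1 y_2=3 y_3=-3 y_4=0
S(11/4) = 110895/44032

y_0 = S_0(0) = a_0 = -3
y_1 = S_1(0) = a_1 = 1
y_2 = S_2(0) = a_2 = 3
y_3 = S_3(0) = a_3 = -3
y_4 = S_3(2) = 0
t_q=11/4 is in segment 1 (τ=3/4); S_1(τ)=110895/44032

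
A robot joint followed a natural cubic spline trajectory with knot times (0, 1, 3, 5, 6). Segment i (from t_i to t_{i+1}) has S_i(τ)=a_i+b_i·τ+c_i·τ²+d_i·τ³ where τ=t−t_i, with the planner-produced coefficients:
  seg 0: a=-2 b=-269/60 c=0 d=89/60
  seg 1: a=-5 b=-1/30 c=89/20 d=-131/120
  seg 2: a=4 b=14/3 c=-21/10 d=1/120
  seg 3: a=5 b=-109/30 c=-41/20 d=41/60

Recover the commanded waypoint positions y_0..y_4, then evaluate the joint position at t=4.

y_0=-2 y_1=-5 y_2=4 y_3=5 y_4=0
S(4) = 263/40

y_0 = S_0(0) = a_0 = -2
y_1 = S_1(0) = a_1 = -5
y_2 = S_2(0) = a_2 = 4
y_3 = S_3(0) = a_3 = 5
y_4 = S_3(1) = 0
t_q=4 is in segment 2 (τ=1); S_2(τ)=263/40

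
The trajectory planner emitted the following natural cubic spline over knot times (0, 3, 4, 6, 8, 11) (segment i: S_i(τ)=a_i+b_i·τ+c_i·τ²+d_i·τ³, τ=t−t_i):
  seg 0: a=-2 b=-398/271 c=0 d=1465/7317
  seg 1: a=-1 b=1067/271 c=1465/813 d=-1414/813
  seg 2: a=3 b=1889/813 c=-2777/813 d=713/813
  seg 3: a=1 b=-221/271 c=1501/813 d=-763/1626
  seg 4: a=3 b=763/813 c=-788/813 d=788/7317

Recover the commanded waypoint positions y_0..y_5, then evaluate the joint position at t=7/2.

y_0=-2 y_1=-1 y_2=3 y_3=1 y_4=3 y_5=0
S(7/2) = 977/813

y_0 = S_0(0) = a_0 = -2
y_1 = S_1(0) = a_1 = -1
y_2 = S_2(0) = a_2 = 3
y_3 = S_3(0) = a_3 = 1
y_4 = S_4(0) = a_4 = 3
y_5 = S_4(3) = 0
t_q=7/2 is in segment 1 (τ=1/2); S_1(τ)=977/813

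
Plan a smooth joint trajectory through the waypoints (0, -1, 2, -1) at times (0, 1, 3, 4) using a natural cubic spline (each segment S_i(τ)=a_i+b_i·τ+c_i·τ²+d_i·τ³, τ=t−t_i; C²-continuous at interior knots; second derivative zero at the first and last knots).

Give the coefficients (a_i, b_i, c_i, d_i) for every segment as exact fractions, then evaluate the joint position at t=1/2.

  seg 0: a=0 b=-7/4 c=0 d=3/4
  seg 1: a=-1 b=1/2 c=9/4 d=-7/8
  seg 2: a=2 b=-1 c=-3 d=1
S(1/2) = -25/32

Δ: Δ0=-1, Δ1=3/2, Δ2=-3
row 1: diag=6, rhs=15; c'=1/3, d'=5/2
row 2: denom=6−2·1/3=16/3; d'=(-27−2·5/2)/(16/3)=-6
back: M2=-6
back: M1=5/2−1/3·-6=9/2
M: M0=0, M1=9/2, M2=-6, M3=0
seg 0: a=0, c=M0/2=0, d=(M1−M0)/(6·1)=3/4, b=Δ0−h0·(2M0+M1)/6=-7/4
seg 1: a=-1, c=M1/2=9/4, d=(M2−M1)/(6·2)=-7/8, b=Δ1−h1·(2M1+M2)/6=1/2
seg 2: a=2, c=M2/2=-3, d=(M3−M2)/(6·1)=1, b=Δ2−h2·(2M2+M3)/6=-1
t_q=1/2 → seg 0, τ=1/2; S=0+-7/4·τ+0·τ²+3/4·τ³=-25/32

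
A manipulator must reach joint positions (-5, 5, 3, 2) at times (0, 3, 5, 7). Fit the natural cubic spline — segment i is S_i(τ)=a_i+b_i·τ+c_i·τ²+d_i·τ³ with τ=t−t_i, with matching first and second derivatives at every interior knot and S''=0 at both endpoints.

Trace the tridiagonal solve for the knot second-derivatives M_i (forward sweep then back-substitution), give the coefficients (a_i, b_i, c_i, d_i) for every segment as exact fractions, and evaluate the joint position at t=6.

  seg 0: a=-5 b=1081/228 c=0 d=-107/684
  seg 1: a=5 b=59/114 c=-107/76 d=37/114
  seg 2: a=3 b=-139/114 c=41/76 d=-41/456
S(6) = 339/152

Δ: Δ0=10/3, Δ1=-1, Δ2=-1/2
row 1: diag=10, rhs=-26; c'=1/5, d'=-13/5
row 2: denom=8−2·1/5=38/5; d'=(3−2·-13/5)/(38/5)=41/38
back: M2=41/38
back: M1=-13/5−1/5·41/38=-107/38
M: M0=0, M1=-107/38, M2=41/38, M3=0
seg 0: a=-5, c=M0/2=0, d=(M1−M0)/(6·3)=-107/684, b=Δ0−h0·(2M0+M1)/6=1081/228
seg 1: a=5, c=M1/2=-107/76, d=(M2−M1)/(6·2)=37/114, b=Δ1−h1·(2M1+M2)/6=59/114
seg 2: a=3, c=M2/2=41/76, d=(M3−M2)/(6·2)=-41/456, b=Δ2−h2·(2M2+M3)/6=-139/114
t_q=6 → seg 2, τ=1; S=3+-139/114·τ+41/76·τ²+-41/456·τ³=339/152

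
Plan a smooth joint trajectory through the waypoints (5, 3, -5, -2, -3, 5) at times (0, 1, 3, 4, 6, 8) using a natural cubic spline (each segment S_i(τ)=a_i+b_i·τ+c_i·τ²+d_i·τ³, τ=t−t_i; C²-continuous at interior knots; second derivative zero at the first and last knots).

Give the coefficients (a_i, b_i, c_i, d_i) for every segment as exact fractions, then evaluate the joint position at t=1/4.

Δ: Δ0=-2, Δ1=-4, Δ2=3, Δ3=-1/2, Δ4=4
row 1: diag=6, rhs=-12; c'=1/3, d'=-2
row 2: denom=6−2·1/3=16/3; d'=(42−2·-2)/(16/3)=69/8
row 3: denom=6−1·3/16=93/16; d'=(-21−1·69/8)/(93/16)=-158/31
row 4: denom=8−2·32/93=680/93; d'=(27−2·-158/31)/(680/93)=3459/680
back: M4=3459/680
back: M3=-158/31−32/93·3459/680=-582/85
back: M2=69/8−3/16·-582/85=3369/340
back: M1=-2−1/3·3369/340=-1803/340
M: M0=0, M1=-1803/340, M2=3369/340, M3=-582/85, M4=3459/680, M5=0
seg 0: a=5, c=M0/2=0, d=(M1−M0)/(6·1)=-601/680, b=Δ0−h0·(2M0+M1)/6=-759/680
seg 1: a=3, c=M1/2=-1803/680, d=(M2−M1)/(6·2)=431/340, b=Δ1−h1·(2M1+M2)/6=-1281/340
seg 2: a=-5, c=M2/2=3369/680, d=(M3−M2)/(6·1)=-1899/680, b=Δ2−h2·(2M2+M3)/6=57/68
seg 3: a=-2, c=M3/2=-291/85, d=(M4−M3)/(6·2)=541/544, b=Δ3−h3·(2M3+M4)/6=1611/680
seg 4: a=-3, c=M4/2=3459/1360, d=(M5−M4)/(6·2)=-1153/2720, b=Δ4−h4·(2M4+M5)/6=207/340
t_q=1/4 → seg 0, τ=1/4; S=5+-759/680·τ+0·τ²+-601/680·τ³=40971/8704

  seg 0: a=5 b=-759/680 c=0 d=-601/680
  seg 1: a=3 b=-1281/340 c=-1803/680 d=431/340
  seg 2: a=-5 b=57/68 c=3369/680 d=-1899/680
  seg 3: a=-2 b=1611/680 c=-291/85 d=541/544
  seg 4: a=-3 b=207/340 c=3459/1360 d=-1153/2720
S(1/4) = 40971/8704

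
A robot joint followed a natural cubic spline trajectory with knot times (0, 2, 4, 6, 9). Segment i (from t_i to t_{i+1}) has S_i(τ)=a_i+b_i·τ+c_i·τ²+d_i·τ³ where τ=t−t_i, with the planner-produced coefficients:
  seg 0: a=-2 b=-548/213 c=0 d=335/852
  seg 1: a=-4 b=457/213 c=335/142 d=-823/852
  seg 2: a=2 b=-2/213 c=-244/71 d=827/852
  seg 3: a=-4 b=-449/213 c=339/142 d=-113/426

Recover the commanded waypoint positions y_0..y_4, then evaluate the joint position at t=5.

y_0=-2 y_1=-4 y_2=2 y_3=-4 y_4=4
S(5) = -135/284

y_0 = S_0(0) = a_0 = -2
y_1 = S_1(0) = a_1 = -4
y_2 = S_2(0) = a_2 = 2
y_3 = S_3(0) = a_3 = -4
y_4 = S_3(3) = 4
t_q=5 is in segment 2 (τ=1); S_2(τ)=-135/284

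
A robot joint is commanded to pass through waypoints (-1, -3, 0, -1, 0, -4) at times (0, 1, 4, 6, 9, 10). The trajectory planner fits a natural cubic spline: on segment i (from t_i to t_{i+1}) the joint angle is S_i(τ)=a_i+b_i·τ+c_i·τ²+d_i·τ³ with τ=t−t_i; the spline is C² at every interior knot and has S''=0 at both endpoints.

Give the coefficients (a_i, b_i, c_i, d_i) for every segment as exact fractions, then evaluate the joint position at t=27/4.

Δ: Δ0=-2, Δ1=1, Δ2=-1/2, Δ3=1/3, Δ4=-4
row 1: diag=8, rhs=18; c'=3/8, d'=9/4
row 2: denom=10−3·3/8=71/8; d'=(-9−3·9/4)/(71/8)=-126/71
row 3: denom=10−2·16/71=678/71; d'=(5−2·-126/71)/(678/71)=607/678
row 4: denom=8−3·71/226=1595/226; d'=(-26−3·607/678)/(1595/226)=-6483/1595
back: M4=-6483/1595
back: M3=607/678−71/226·-6483/1595=10394/4785
back: M2=-126/71−16/71·10394/4785=-10834/4785
back: M1=9/4−3/8·-10834/4785=4943/1595
M: M0=0, M1=4943/1595, M2=-10834/4785, M3=10394/4785, M4=-6483/1595, M5=0
seg 0: a=-1, c=M0/2=0, d=(M1−M0)/(6·1)=4943/9570, b=Δ0−h0·(2M0+M1)/6=-24083/9570
seg 1: a=-3, c=M1/2=4943/3190, d=(M2−M1)/(6·3)=-2333/7830, b=Δ1−h1·(2M1+M2)/6=-4627/4785
seg 2: a=0, c=M2/2=-5417/4785, d=(M3−M2)/(6·2)=61/165, b=Δ2−h2·(2M2+M3)/6=2731/9570
seg 3: a=-1, c=M3/2=5197/4785, d=(M4−M3)/(6·3)=-2713/7830, b=Δ3−h3·(2M3+M4)/6=617/3190
seg 4: a=0, c=M4/2=-6483/3190, d=(M5−M4)/(6·1)=2161/3190, b=Δ4−h4·(2M4+M5)/6=-4219/1595
t_q=27/4 → seg 3, τ=3/4; S=-1+617/3190·τ+5197/4785·τ²+-2713/7830·τ³=-79659/204160

  seg 0: a=-1 b=-24083/9570 c=0 d=4943/9570
  seg 1: a=-3 b=-4627/4785 c=4943/3190 d=-2333/7830
  seg 2: a=0 b=2731/9570 c=-5417/4785 d=61/165
  seg 3: a=-1 b=617/3190 c=5197/4785 d=-2713/7830
  seg 4: a=0 b=-4219/1595 c=-6483/3190 d=2161/3190
S(27/4) = -79659/204160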